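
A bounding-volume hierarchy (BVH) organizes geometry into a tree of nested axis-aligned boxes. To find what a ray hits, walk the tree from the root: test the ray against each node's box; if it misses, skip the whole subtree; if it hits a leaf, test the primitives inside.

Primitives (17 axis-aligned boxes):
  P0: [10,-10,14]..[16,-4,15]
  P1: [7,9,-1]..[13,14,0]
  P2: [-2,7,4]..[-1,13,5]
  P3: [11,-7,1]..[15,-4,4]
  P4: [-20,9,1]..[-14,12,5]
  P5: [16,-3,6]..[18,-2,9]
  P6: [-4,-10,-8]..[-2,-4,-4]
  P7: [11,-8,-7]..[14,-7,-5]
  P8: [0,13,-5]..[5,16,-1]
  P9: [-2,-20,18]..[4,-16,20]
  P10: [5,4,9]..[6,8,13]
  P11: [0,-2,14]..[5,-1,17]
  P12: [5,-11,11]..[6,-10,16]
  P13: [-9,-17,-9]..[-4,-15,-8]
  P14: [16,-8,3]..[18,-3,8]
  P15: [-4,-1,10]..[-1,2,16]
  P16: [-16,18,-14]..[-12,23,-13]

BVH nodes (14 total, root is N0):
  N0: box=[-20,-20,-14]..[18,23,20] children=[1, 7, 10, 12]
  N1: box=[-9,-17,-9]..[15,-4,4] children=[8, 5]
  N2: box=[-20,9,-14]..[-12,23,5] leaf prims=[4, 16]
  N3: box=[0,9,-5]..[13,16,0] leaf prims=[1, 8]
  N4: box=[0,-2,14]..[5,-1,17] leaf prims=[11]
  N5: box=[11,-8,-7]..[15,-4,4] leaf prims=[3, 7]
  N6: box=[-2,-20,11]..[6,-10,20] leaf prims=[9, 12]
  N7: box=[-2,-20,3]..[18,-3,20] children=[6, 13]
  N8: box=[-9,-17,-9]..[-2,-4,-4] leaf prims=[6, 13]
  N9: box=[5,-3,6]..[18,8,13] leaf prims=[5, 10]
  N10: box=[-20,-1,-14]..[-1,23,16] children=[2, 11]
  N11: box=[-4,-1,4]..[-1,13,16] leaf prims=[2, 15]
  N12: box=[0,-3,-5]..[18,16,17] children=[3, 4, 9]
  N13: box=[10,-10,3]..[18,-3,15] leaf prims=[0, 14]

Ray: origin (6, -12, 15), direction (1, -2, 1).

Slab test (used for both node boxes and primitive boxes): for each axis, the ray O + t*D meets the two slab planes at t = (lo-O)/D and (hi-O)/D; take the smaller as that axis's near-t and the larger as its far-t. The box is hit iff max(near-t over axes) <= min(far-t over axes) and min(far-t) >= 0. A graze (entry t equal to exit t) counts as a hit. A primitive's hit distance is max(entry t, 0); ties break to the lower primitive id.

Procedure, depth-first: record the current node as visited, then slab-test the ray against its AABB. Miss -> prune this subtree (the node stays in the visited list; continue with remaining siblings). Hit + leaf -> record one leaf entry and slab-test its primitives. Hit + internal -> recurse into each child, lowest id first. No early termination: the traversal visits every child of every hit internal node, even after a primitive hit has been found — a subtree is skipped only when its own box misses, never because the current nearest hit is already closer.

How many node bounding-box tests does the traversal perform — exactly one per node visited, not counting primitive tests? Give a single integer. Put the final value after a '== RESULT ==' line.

Trace the traversal:
N0 x:[-26,12] y:[-35/2,4] z:[-29,5] -> hit [-35/2,4], descend [1, 7, 10, 12]
  N1 x:[-15,9] y:[-4,5/2] z:[-24,-11] -> miss, prune
  N7 x:[-8,12] y:[-9/2,4] z:[-12,5] -> hit [-9/2,4], descend [6, 13]
    N6 x:[-8,0] y:[-1,4] z:[-4,5] -> hit [-1,0] leaf, test {P9(miss), P12(miss)}
    N13 x:[4,12] y:[-9/2,-1] z:[-12,0] -> miss, prune
  N10 x:[-26,-7] y:[-35/2,-11/2] z:[-29,1] -> miss, prune
  N12 x:[-6,12] y:[-14,-9/2] z:[-20,2] -> miss, prune

order=[0, 1, 7, 6, 13, 10, 12]  |boxes|=7  |leaves|=1  hit=miss

== RESULT ==
7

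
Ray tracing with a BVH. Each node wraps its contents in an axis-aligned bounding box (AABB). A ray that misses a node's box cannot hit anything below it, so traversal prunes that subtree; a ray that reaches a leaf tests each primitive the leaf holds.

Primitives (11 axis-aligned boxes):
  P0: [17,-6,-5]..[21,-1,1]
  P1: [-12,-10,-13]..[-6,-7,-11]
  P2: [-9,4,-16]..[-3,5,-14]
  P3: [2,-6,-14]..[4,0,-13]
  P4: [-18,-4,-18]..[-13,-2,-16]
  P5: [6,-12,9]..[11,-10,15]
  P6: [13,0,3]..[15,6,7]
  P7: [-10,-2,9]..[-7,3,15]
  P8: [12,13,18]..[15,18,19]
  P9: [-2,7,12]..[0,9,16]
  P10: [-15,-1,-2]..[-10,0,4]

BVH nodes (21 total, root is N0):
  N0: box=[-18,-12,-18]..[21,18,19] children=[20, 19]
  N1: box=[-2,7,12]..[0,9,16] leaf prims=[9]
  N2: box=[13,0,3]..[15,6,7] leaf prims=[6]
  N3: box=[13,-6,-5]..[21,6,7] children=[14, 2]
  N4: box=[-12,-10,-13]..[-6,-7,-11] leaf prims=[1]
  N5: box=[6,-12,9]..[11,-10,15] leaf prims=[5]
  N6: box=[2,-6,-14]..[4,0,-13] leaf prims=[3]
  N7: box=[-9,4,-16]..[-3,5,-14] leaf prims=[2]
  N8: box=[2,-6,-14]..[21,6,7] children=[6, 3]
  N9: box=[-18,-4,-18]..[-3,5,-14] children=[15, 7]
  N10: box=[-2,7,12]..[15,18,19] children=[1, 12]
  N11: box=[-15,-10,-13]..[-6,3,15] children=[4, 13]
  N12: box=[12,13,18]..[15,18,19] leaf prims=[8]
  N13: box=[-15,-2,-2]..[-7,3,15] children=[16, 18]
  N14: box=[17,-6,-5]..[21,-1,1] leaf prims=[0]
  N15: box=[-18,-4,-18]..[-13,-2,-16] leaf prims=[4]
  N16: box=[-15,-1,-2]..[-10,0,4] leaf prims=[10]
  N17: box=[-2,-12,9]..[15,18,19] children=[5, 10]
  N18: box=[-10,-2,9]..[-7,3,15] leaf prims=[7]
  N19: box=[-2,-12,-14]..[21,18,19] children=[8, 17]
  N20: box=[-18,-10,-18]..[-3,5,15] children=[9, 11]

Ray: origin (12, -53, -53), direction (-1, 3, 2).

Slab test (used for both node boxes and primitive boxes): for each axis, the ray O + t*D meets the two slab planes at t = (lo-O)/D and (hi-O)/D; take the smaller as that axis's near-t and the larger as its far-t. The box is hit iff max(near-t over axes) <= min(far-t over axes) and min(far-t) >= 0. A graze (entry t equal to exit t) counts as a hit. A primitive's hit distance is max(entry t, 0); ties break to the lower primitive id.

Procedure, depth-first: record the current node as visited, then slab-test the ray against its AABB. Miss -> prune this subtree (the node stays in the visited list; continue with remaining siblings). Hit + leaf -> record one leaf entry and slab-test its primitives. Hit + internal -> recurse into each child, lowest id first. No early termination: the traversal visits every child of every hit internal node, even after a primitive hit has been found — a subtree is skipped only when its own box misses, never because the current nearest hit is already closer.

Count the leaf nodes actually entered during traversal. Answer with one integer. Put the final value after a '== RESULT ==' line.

Traverse from the root:
N0 x:[-9,30] y:[41/3,71/3] z:[35/2,36] -> hit [35/2,71/3], descend [19, 20]
  N19 x:[-9,14] y:[41/3,71/3] z:[39/2,36] -> miss, prune
  N20 x:[15,30] y:[43/3,58/3] z:[35/2,34] -> hit [35/2,58/3], descend [9, 11]
    N9 x:[15,30] y:[49/3,58/3] z:[35/2,39/2] -> hit [35/2,58/3], descend [7, 15]
      N7 x:[15,21] y:[19,58/3] z:[37/2,39/2] -> hit [19,58/3] leaf, test {P2@t=19}
      N15 x:[25,30] y:[49/3,17] z:[35/2,37/2] -> miss, prune
    N11 x:[18,27] y:[43/3,56/3] z:[20,34] -> miss, prune

Summary -> nodes [0, 19, 20, 9, 7, 15, 11]; box-tests=7; leaf-entries=1; first=P2

== RESULT ==
1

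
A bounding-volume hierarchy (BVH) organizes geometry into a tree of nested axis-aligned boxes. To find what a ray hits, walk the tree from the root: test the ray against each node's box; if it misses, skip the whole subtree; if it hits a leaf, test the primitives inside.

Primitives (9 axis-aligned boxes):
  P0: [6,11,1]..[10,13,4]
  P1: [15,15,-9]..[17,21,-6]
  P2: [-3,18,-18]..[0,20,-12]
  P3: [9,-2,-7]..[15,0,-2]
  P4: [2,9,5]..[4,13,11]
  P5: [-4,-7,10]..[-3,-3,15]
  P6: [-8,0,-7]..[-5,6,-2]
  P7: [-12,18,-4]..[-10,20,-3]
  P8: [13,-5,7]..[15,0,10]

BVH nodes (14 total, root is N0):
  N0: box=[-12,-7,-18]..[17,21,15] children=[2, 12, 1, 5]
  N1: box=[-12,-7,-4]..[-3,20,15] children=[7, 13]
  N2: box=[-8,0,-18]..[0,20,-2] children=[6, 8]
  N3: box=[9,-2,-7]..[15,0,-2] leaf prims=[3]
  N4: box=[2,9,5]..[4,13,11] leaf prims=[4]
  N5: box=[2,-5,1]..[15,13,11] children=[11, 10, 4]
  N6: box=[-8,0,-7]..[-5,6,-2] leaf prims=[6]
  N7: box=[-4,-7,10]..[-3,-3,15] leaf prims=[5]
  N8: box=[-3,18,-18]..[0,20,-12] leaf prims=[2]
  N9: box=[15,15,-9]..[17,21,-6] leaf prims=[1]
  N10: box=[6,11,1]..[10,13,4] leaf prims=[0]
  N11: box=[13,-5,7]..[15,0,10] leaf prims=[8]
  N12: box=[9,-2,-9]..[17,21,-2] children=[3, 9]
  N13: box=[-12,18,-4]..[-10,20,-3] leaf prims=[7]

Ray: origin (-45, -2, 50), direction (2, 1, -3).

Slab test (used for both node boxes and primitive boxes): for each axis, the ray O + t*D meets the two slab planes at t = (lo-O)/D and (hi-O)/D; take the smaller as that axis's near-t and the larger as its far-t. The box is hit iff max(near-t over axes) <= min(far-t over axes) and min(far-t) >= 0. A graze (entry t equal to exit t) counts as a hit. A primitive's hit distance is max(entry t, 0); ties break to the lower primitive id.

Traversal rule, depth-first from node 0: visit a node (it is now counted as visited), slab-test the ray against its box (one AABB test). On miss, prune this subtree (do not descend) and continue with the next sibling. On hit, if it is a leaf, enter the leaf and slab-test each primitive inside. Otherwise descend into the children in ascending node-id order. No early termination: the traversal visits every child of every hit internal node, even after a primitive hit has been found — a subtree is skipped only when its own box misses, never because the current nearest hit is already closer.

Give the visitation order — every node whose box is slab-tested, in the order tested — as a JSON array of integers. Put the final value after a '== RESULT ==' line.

Walk:
N0 x:[33/2,31] y:[-5,23] z:[35/3,68/3] -> hit [33/2,68/3], descend [1, 2, 5, 12]
  N1 x:[33/2,21] y:[-5,22] z:[35/3,18] -> hit [33/2,18], descend [7, 13]
    N7 x:[41/2,21] y:[-5,-1] z:[35/3,40/3] -> miss, prune
    N13 x:[33/2,35/2] y:[20,22] z:[53/3,18] -> miss, prune
  N2 x:[37/2,45/2] y:[2,22] z:[52/3,68/3] -> hit [37/2,22], descend [6, 8]
    N6 x:[37/2,20] y:[2,8] z:[52/3,19] -> miss, prune
    N8 x:[21,45/2] y:[20,22] z:[62/3,68/3] -> hit [21,22] leaf, test {P2@t=21}
  N5 x:[47/2,30] y:[-3,15] z:[13,49/3] -> miss, prune
  N12 x:[27,31] y:[0,23] z:[52/3,59/3] -> miss, prune

Summary -> nodes [0, 1, 7, 13, 2, 6, 8, 5, 12]; box-tests=9; leaf-entries=1; first=P2

== RESULT ==
[0, 1, 7, 13, 2, 6, 8, 5, 12]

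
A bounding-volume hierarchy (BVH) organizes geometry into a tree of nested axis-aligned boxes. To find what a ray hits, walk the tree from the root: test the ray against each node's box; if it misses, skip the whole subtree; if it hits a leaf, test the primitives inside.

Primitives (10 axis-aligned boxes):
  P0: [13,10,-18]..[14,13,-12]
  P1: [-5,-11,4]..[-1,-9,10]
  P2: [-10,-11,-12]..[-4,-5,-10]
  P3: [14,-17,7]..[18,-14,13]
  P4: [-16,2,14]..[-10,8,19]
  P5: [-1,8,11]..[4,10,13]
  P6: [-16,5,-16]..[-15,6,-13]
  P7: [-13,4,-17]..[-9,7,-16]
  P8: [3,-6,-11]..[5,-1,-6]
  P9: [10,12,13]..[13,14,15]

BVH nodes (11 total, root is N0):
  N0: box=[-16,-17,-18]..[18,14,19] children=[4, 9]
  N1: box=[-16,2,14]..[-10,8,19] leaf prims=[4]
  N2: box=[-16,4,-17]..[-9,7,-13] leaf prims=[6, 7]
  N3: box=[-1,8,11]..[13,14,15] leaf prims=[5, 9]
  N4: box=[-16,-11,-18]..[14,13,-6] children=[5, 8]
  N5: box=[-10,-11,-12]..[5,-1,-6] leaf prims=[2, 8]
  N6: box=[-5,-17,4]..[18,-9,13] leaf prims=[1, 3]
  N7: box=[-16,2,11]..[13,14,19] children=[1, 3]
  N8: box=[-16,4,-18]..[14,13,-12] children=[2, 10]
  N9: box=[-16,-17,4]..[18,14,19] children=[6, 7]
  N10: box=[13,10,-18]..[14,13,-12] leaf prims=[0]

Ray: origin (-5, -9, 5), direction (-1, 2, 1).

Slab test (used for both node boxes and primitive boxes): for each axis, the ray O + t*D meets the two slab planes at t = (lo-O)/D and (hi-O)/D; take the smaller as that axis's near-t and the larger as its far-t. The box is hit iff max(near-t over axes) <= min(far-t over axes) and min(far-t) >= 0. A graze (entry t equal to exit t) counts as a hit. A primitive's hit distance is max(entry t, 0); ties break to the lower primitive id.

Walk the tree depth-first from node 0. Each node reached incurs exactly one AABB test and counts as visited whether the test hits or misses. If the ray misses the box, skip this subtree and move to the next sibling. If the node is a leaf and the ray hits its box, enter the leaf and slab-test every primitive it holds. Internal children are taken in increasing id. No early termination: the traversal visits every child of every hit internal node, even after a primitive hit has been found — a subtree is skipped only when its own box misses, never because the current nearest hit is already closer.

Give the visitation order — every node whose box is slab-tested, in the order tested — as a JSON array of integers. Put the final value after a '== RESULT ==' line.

Trace the traversal:
N0 x:[-23,11] y:[-4,23/2] z:[-23,14] -> hit [-4,11], descend [4, 9]
  N4 x:[-19,11] y:[-1,11] z:[-23,-11] -> miss, prune
  N9 x:[-23,11] y:[-4,23/2] z:[-1,14] -> hit [-1,11], descend [6, 7]
    N6 x:[-23,0] y:[-4,0] z:[-1,8] -> hit [-1,0] leaf, test {P1@t=0, P3(miss)}
    N7 x:[-18,11] y:[11/2,23/2] z:[6,14] -> hit [6,11], descend [1, 3]
      N1 x:[5,11] y:[11/2,17/2] z:[9,14] -> miss, prune
      N3 x:[-18,-4] y:[17/2,23/2] z:[6,10] -> miss, prune

Visited [0, 4, 9, 6, 7, 1, 3]. Tests: 7 box, 1 leaf. Nearest: P1.

== RESULT ==
[0, 4, 9, 6, 7, 1, 3]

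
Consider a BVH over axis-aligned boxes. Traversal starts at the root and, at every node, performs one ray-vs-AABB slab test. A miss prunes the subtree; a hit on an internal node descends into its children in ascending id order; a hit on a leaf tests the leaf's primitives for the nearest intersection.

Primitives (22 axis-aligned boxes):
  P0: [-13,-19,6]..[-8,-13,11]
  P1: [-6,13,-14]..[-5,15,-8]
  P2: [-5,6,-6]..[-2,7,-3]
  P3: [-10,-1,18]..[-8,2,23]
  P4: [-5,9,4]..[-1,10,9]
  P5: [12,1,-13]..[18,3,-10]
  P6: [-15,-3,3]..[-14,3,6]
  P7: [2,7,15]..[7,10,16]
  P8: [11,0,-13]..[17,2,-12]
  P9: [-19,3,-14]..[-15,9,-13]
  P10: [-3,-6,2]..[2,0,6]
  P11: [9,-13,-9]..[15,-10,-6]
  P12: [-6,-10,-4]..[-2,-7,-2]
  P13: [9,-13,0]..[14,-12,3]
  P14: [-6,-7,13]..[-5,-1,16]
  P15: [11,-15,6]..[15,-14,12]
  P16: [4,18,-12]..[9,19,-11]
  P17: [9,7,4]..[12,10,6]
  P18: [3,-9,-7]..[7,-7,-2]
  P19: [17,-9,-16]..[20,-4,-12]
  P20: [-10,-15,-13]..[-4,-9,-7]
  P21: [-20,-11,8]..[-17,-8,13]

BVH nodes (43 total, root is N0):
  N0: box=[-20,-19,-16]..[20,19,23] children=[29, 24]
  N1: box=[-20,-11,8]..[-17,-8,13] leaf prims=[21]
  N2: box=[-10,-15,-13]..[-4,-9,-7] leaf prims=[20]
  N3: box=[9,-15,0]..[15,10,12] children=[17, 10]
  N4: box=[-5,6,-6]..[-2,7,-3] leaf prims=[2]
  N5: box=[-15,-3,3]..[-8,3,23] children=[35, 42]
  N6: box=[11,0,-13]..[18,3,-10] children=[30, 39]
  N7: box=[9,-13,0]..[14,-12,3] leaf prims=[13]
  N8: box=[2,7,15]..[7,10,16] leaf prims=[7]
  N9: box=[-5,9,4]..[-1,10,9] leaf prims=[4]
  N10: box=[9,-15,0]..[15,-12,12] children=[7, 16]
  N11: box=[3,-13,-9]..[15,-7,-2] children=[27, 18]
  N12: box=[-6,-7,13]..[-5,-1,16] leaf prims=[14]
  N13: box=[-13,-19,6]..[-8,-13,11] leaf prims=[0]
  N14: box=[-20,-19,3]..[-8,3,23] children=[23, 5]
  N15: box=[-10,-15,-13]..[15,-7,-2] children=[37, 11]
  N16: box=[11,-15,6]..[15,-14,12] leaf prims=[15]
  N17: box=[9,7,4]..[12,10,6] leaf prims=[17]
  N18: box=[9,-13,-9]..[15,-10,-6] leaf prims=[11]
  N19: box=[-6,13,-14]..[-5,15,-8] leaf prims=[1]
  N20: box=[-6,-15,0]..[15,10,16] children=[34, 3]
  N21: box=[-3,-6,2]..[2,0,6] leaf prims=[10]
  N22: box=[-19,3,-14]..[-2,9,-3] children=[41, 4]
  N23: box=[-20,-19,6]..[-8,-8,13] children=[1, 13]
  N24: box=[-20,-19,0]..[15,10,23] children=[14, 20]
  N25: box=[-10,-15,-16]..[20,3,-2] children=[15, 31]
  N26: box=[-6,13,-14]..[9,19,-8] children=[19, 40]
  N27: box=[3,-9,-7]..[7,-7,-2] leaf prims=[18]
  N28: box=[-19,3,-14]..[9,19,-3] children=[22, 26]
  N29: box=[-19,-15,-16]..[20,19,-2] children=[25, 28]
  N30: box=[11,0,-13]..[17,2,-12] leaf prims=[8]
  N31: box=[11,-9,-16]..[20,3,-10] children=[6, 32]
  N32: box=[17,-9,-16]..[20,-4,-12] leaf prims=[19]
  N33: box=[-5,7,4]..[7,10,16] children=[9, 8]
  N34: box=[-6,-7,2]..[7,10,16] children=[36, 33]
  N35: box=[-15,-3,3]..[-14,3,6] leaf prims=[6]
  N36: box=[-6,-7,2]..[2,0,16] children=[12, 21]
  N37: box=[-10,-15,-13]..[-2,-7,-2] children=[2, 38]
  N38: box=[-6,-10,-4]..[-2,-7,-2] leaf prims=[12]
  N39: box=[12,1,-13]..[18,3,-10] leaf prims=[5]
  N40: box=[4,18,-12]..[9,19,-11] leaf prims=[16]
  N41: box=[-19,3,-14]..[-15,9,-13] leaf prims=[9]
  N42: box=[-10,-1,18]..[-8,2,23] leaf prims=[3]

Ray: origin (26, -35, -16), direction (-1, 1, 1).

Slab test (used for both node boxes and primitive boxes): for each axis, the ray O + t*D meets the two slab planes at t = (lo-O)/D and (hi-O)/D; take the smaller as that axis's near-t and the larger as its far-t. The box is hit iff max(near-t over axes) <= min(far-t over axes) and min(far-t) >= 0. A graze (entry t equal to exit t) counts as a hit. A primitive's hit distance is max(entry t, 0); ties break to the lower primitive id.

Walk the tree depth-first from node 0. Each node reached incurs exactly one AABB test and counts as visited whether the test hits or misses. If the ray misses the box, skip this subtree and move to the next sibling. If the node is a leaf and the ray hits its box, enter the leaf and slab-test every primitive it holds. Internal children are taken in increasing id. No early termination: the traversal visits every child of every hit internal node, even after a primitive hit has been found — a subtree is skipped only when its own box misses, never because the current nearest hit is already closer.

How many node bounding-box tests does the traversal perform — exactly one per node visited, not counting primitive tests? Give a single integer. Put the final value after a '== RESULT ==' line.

Traverse from the root:
N0 x:[6,46] y:[16,54] z:[0,39] -> hit [16,39], descend [24, 29]
  N24 x:[11,46] y:[16,45] z:[16,39] -> hit [16,39], descend [14, 20]
    N14 x:[34,46] y:[16,38] z:[19,39] -> hit [34,38], descend [5, 23]
      N5 x:[34,41] y:[32,38] z:[19,39] -> hit [34,38], descend [35, 42]
        N35 x:[40,41] y:[32,38] z:[19,22] -> miss, prune
        N42 x:[34,36] y:[34,37] z:[34,39] -> hit [34,36] leaf, test {P3@t=34}
      N23 x:[34,46] y:[16,27] z:[22,29] -> miss, prune
    N20 x:[11,32] y:[20,45] z:[16,32] -> hit [20,32], descend [3, 34]
      N3 x:[11,17] y:[20,45] z:[16,28] -> miss, prune
      N34 x:[19,32] y:[28,45] z:[18,32] -> hit [28,32], descend [33, 36]
        N33 x:[19,31] y:[42,45] z:[20,32] -> miss, prune
        N36 x:[24,32] y:[28,35] z:[18,32] -> hit [28,32], descend [12, 21]
          N12 x:[31,32] y:[28,34] z:[29,32] -> hit [31,32] leaf, test {P14@t=31}
          N21 x:[24,29] y:[29,35] z:[18,22] -> miss, prune
  N29 x:[6,45] y:[20,54] z:[0,14] -> miss, prune

order=[0, 24, 14, 5, 35, 42, 23, 20, 3, 34, 33, 36, 12, 21, 29]  |boxes|=15  |leaves|=2  hit=P14

== RESULT ==
15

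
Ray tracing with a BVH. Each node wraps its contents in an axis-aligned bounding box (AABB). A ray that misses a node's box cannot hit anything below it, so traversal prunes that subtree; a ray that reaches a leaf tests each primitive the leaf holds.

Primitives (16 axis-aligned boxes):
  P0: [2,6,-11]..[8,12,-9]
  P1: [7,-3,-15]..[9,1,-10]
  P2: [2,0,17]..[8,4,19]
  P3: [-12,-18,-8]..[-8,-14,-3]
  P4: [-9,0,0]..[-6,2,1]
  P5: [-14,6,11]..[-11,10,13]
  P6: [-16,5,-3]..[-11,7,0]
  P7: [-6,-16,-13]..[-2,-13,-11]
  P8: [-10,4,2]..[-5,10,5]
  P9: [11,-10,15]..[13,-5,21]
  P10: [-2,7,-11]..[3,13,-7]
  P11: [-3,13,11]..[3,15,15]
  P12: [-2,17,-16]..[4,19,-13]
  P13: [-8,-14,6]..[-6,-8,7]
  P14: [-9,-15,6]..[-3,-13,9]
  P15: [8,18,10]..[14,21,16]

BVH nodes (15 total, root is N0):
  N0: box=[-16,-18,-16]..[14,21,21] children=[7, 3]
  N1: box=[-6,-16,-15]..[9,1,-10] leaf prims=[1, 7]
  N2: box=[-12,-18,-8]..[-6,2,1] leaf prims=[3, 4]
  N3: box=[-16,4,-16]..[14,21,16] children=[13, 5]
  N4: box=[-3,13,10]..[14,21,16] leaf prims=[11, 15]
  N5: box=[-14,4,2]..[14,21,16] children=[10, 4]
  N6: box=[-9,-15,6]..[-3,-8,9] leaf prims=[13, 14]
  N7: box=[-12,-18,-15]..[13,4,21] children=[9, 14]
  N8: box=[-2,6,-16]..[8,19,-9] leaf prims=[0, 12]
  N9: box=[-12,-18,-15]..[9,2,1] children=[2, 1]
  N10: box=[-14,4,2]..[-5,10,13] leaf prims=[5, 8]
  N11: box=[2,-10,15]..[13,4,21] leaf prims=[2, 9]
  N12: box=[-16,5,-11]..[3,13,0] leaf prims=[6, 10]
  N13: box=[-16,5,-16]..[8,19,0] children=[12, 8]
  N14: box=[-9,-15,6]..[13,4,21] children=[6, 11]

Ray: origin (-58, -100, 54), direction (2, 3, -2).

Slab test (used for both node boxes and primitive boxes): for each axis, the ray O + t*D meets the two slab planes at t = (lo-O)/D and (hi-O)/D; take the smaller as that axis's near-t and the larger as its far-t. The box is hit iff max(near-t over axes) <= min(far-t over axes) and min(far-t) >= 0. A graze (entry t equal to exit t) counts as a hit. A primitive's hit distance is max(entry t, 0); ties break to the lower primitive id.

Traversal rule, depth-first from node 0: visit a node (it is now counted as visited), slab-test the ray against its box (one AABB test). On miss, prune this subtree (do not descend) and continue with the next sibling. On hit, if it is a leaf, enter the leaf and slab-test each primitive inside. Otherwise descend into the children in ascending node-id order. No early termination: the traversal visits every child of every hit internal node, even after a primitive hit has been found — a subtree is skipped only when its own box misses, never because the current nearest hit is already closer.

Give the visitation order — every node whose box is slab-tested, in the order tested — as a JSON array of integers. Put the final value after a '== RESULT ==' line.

Walk:
N0 x:[21,36] y:[82/3,121/3] z:[33/2,35] -> hit [82/3,35], descend [3, 7]
  N3 x:[21,36] y:[104/3,121/3] z:[19,35] -> hit [104/3,35], descend [5, 13]
    N5 x:[22,36] y:[104/3,121/3] z:[19,26] -> miss, prune
    N13 x:[21,33] y:[35,119/3] z:[27,35] -> miss, prune
  N7 x:[23,71/2] y:[82/3,104/3] z:[33/2,69/2] -> hit [82/3,69/2], descend [9, 14]
    N9 x:[23,67/2] y:[82/3,34] z:[53/2,69/2] -> hit [82/3,67/2], descend [1, 2]
      N1 x:[26,67/2] y:[28,101/3] z:[32,69/2] -> hit [32,67/2] leaf, test {P1@t=65/2, P7(miss)}
      N2 x:[23,26] y:[82/3,34] z:[53/2,31] -> miss, prune
    N14 x:[49/2,71/2] y:[85/3,104/3] z:[33/2,24] -> miss, prune

9 AABB tests over nodes [0, 3, 5, 13, 7, 9, 1, 2, 14]; 1 leaf entered; closest P1.

== RESULT ==
[0, 3, 5, 13, 7, 9, 1, 2, 14]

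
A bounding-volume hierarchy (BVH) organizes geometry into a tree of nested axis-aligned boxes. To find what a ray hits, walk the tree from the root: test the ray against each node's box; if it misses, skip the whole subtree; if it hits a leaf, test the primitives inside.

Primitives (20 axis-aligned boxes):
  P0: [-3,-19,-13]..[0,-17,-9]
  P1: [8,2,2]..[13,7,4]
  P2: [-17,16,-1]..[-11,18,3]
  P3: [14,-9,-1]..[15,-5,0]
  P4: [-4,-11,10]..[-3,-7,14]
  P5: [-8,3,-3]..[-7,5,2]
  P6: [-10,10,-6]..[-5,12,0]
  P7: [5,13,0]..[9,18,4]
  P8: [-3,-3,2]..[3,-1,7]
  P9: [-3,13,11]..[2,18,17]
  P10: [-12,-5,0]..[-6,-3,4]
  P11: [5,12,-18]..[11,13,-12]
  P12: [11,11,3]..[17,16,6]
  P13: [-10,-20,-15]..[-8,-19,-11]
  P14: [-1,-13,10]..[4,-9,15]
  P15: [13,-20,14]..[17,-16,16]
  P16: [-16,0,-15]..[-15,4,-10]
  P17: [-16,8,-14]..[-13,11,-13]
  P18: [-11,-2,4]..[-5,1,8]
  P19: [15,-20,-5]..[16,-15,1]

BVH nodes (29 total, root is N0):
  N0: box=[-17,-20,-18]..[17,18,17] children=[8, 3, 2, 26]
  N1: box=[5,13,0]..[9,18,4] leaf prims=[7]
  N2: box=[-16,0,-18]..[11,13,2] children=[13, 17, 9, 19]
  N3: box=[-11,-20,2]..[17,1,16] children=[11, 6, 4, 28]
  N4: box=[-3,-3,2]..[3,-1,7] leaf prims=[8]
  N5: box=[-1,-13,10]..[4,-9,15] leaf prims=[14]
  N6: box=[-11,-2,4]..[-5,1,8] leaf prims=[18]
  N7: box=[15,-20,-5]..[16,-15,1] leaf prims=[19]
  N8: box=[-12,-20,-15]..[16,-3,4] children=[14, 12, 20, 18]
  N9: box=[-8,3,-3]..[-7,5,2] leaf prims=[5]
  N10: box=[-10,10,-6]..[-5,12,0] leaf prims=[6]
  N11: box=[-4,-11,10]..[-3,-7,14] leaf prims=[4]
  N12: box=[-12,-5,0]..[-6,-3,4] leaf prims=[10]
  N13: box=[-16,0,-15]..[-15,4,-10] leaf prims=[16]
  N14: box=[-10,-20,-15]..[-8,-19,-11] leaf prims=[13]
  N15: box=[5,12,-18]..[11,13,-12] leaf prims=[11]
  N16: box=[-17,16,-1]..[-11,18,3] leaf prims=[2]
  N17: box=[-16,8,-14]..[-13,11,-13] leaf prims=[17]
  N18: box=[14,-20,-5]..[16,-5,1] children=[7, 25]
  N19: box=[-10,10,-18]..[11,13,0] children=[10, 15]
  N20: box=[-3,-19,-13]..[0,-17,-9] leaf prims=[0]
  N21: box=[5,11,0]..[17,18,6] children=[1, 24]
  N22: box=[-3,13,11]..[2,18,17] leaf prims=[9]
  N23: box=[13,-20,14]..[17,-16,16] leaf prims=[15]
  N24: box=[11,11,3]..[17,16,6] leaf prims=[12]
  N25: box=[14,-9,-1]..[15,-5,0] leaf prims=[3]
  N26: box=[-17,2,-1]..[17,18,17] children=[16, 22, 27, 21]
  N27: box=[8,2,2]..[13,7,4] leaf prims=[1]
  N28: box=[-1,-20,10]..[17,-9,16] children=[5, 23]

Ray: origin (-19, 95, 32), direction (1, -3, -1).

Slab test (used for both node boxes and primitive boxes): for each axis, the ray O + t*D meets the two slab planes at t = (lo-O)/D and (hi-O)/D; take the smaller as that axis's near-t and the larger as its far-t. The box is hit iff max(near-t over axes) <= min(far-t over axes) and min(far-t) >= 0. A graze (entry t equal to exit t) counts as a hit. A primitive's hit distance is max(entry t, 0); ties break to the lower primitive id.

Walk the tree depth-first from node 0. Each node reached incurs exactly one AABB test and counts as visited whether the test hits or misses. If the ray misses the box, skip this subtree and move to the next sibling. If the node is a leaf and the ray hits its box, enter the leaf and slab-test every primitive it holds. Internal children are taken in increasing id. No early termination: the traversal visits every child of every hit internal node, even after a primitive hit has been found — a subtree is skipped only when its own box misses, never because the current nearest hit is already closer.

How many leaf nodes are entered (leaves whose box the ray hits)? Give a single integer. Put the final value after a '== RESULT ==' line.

Traverse from the root:
N0 x:[2,36] y:[77/3,115/3] z:[15,50] -> hit [77/3,36], descend [2, 3, 8, 26]
  N2 x:[3,30] y:[82/3,95/3] z:[30,50] -> hit [30,30], descend [9, 13, 17, 19]
    N9 x:[11,12] y:[30,92/3] z:[30,35] -> miss, prune
    N13 x:[3,4] y:[91/3,95/3] z:[42,47] -> miss, prune
    N17 x:[3,6] y:[28,29] z:[45,46] -> miss, prune
    N19 x:[9,30] y:[82/3,85/3] z:[32,50] -> miss, prune
  N3 x:[8,36] y:[94/3,115/3] z:[16,30] -> miss, prune
  N8 x:[7,35] y:[98/3,115/3] z:[28,47] -> hit [98/3,35], descend [12, 14, 18, 20]
    N12 x:[7,13] y:[98/3,100/3] z:[28,32] -> miss, prune
    N14 x:[9,11] y:[38,115/3] z:[43,47] -> miss, prune
    N18 x:[33,35] y:[100/3,115/3] z:[31,37] -> hit [100/3,35], descend [7, 25]
      N7 x:[34,35] y:[110/3,115/3] z:[31,37] -> miss, prune
      N25 x:[33,34] y:[100/3,104/3] z:[32,33] -> miss, prune
    N20 x:[16,19] y:[112/3,38] z:[41,45] -> miss, prune
  N26 x:[2,36] y:[77/3,31] z:[15,33] -> hit [77/3,31], descend [16, 21, 22, 27]
    N16 x:[2,8] y:[77/3,79/3] z:[29,33] -> miss, prune
    N21 x:[24,36] y:[77/3,28] z:[26,32] -> hit [26,28], descend [1, 24]
      N1 x:[24,28] y:[77/3,82/3] z:[28,32] -> miss, prune
      N24 x:[30,36] y:[79/3,28] z:[26,29] -> miss, prune
    N22 x:[16,21] y:[77/3,82/3] z:[15,21] -> miss, prune
    N27 x:[27,32] y:[88/3,31] z:[28,30] -> hit [88/3,30] leaf, test {P1@t=88/3}

order=[0, 2, 9, 13, 17, 19, 3, 8, 12, 14, 18, 7, 25, 20, 26, 16, 21, 1, 24, 22, 27]  |boxes|=21  |leaves|=1  hit=P1

== RESULT ==
1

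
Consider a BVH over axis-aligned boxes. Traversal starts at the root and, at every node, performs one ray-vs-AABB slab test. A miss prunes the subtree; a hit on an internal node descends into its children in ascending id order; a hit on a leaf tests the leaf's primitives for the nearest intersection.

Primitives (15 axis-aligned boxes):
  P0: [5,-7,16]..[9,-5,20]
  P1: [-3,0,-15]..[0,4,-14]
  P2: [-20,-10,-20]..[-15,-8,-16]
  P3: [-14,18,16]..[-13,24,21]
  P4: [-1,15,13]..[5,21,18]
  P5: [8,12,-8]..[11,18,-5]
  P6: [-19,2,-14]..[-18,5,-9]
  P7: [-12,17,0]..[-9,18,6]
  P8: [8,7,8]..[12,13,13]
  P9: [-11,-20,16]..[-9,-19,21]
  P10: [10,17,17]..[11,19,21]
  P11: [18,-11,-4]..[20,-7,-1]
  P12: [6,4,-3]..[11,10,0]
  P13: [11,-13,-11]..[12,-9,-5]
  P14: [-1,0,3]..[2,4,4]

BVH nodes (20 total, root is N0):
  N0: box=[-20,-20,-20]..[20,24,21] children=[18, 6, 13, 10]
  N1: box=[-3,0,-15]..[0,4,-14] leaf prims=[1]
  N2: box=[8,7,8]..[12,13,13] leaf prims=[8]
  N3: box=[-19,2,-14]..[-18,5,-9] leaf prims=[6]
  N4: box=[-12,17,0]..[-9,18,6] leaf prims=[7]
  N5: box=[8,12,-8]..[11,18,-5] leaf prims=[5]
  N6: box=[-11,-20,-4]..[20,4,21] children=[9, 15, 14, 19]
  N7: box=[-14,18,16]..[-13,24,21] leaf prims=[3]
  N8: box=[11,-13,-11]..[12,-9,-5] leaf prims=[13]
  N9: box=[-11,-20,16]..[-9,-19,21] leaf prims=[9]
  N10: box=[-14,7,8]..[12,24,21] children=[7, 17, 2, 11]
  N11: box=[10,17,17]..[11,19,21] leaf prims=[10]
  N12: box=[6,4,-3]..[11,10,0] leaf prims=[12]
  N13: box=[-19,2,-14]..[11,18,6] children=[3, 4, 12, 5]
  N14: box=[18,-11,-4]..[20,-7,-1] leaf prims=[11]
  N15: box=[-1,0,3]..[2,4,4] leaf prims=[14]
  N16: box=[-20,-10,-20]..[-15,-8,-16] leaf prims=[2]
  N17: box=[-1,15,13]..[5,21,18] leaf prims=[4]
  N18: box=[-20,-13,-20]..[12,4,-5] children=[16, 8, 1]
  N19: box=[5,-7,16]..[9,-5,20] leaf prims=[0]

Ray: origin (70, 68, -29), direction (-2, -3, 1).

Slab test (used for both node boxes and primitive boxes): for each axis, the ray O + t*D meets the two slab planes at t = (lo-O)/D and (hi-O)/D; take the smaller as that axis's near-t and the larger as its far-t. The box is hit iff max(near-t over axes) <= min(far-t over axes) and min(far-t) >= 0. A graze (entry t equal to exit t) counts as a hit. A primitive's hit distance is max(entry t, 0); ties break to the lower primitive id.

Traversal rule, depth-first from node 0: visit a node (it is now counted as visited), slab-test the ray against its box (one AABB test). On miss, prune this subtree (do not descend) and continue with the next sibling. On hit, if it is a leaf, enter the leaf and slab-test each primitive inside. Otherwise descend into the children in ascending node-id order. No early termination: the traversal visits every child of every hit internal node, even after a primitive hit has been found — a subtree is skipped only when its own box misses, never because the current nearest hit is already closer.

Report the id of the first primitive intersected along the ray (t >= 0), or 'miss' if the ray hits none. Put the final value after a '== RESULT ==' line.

Trace the traversal:
N0 x:[25,45] y:[44/3,88/3] z:[9,50] -> hit [25,88/3], descend [6, 10, 13, 18]
  N6 x:[25,81/2] y:[64/3,88/3] z:[25,50] -> hit [25,88/3], descend [9, 14, 15, 19]
    N9 x:[79/2,81/2] y:[29,88/3] z:[45,50] -> miss, prune
    N14 x:[25,26] y:[25,79/3] z:[25,28] -> hit [25,26] leaf, test {P11@t=25}
    N15 x:[34,71/2] y:[64/3,68/3] z:[32,33] -> miss, prune
    N19 x:[61/2,65/2] y:[73/3,25] z:[45,49] -> miss, prune
  N10 x:[29,42] y:[44/3,61/3] z:[37,50] -> miss, prune
  N13 x:[59/2,89/2] y:[50/3,22] z:[15,35] -> miss, prune
  N18 x:[29,45] y:[64/3,27] z:[9,24] -> miss, prune

order=[0, 6, 9, 14, 15, 19, 10, 13, 18]  |boxes|=9  |leaves|=1  hit=P11

== RESULT ==
11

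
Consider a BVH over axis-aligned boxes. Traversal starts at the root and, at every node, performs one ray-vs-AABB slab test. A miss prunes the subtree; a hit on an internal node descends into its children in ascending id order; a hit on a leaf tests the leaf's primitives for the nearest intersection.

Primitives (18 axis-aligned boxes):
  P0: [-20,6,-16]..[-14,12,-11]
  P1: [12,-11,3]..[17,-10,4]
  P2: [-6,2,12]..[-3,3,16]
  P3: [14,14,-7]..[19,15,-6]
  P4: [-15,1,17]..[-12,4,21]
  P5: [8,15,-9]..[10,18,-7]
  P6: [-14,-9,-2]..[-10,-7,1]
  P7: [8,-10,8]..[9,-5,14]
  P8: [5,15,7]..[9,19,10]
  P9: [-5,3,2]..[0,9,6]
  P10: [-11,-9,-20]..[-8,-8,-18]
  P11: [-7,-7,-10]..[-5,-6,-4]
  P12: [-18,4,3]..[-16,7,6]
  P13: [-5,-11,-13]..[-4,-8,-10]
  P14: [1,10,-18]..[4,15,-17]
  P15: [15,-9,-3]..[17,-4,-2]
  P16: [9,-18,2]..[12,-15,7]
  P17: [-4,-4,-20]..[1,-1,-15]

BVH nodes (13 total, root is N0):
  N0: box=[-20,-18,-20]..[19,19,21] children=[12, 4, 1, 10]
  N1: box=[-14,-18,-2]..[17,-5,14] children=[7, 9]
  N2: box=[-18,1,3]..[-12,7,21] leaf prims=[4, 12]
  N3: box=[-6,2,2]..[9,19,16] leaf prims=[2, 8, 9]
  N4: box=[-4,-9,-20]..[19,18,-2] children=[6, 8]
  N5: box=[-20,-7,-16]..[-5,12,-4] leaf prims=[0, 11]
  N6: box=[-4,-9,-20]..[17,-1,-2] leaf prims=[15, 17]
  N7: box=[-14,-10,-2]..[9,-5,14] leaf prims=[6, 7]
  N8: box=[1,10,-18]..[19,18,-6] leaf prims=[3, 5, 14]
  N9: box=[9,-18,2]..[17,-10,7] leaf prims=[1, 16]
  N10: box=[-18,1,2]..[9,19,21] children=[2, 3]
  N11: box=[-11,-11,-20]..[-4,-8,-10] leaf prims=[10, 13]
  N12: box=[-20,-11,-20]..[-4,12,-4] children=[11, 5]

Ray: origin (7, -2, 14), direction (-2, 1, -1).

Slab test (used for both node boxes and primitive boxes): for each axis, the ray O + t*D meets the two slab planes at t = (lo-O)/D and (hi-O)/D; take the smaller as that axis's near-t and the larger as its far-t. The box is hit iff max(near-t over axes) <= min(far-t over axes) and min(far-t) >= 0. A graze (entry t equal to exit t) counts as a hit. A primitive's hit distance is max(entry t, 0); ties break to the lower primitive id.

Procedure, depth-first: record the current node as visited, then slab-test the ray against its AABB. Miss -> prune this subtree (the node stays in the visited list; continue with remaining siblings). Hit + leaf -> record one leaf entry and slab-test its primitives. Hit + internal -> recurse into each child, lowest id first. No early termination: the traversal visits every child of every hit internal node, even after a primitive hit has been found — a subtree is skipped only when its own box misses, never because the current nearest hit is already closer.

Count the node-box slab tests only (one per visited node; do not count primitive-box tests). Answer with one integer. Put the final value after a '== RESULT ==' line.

Walk:
N0 x:[-6,27/2] y:[-16,21] z:[-7,34] -> hit [-6,27/2], descend [1, 4, 10, 12]
  N1 x:[-5,21/2] y:[-16,-3] z:[0,16] -> miss, prune
  N4 x:[-6,11/2] y:[-7,20] z:[16,34] -> miss, prune
  N10 x:[-1,25/2] y:[3,21] z:[-7,12] -> hit [3,12], descend [2, 3]
    N2 x:[19/2,25/2] y:[3,9] z:[-7,11] -> miss, prune
    N3 x:[-1,13/2] y:[4,21] z:[-2,12] -> hit [4,13/2] leaf, test {P2(miss), P8(miss), P9(miss)}
  N12 x:[11/2,27/2] y:[-9,14] z:[18,34] -> miss, prune

Visited [0, 1, 4, 10, 2, 3, 12]. Tests: 7 box, 1 leaf. Nearest: miss.

== RESULT ==
7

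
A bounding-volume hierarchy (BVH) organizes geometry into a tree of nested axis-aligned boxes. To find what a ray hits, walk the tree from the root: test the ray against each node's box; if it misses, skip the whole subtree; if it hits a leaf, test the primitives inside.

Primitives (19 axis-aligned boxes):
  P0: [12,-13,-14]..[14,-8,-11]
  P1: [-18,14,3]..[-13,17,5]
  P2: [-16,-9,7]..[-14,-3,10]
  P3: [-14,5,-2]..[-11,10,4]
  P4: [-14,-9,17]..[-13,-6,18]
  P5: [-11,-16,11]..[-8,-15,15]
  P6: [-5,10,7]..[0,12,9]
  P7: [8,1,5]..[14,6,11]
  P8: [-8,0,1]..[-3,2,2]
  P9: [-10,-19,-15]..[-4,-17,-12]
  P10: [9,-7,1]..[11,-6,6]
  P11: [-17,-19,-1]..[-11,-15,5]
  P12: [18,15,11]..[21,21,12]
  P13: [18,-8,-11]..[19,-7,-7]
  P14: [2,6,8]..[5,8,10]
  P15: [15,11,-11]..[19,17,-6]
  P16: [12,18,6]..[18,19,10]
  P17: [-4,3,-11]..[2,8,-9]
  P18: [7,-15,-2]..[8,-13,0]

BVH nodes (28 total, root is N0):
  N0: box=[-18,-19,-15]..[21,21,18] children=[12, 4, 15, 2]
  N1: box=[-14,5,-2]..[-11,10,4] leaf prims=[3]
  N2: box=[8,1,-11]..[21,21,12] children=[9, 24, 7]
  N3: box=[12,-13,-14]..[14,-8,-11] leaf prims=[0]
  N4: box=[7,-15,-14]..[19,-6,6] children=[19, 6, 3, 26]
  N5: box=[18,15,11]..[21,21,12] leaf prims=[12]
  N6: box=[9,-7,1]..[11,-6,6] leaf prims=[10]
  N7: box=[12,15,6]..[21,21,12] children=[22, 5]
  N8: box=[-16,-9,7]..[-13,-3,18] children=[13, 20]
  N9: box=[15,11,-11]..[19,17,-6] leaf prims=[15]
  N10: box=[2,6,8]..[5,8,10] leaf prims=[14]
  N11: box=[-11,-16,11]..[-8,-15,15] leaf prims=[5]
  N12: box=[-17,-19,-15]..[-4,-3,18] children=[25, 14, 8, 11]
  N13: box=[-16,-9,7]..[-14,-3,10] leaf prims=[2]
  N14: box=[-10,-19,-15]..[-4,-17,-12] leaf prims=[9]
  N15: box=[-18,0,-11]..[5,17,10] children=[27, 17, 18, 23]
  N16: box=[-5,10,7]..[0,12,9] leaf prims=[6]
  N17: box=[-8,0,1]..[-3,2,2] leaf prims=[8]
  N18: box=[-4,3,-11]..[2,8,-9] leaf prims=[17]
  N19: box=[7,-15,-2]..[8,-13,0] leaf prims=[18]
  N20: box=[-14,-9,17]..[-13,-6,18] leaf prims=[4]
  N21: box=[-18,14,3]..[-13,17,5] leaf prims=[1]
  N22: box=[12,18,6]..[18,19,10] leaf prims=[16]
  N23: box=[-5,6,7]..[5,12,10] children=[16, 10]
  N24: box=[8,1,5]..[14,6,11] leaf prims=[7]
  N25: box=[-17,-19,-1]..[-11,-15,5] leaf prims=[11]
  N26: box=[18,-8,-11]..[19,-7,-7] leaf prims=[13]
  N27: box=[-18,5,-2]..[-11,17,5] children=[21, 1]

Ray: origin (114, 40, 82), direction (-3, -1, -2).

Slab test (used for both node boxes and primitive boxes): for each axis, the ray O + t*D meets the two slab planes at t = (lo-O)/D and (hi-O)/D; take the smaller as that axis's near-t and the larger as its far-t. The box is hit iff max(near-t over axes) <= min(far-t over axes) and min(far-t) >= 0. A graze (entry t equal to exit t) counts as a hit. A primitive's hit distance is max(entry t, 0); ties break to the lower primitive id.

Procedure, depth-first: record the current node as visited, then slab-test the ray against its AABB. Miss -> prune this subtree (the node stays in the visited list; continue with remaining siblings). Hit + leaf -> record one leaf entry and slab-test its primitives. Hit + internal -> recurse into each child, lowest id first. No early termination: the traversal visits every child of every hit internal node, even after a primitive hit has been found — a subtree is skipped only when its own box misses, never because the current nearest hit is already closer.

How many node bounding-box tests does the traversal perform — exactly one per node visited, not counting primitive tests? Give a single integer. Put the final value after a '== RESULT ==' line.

Walk:
N0 x:[31,44] y:[19,59] z:[32,97/2] -> hit [32,44], descend [2, 4, 12, 15]
  N2 x:[31,106/3] y:[19,39] z:[35,93/2] -> hit [35,106/3], descend [7, 9, 24]
    N7 x:[31,34] y:[19,25] z:[35,38] -> miss, prune
    N9 x:[95/3,33] y:[23,29] z:[44,93/2] -> miss, prune
    N24 x:[100/3,106/3] y:[34,39] z:[71/2,77/2] -> miss, prune
  N4 x:[95/3,107/3] y:[46,55] z:[38,48] -> miss, prune
  N12 x:[118/3,131/3] y:[43,59] z:[32,97/2] -> hit [43,131/3], descend [8, 11, 14, 25]
    N8 x:[127/3,130/3] y:[43,49] z:[32,75/2] -> miss, prune
    N11 x:[122/3,125/3] y:[55,56] z:[67/2,71/2] -> miss, prune
    N14 x:[118/3,124/3] y:[57,59] z:[47,97/2] -> miss, prune
    N25 x:[125/3,131/3] y:[55,59] z:[77/2,83/2] -> miss, prune
  N15 x:[109/3,44] y:[23,40] z:[36,93/2] -> hit [109/3,40], descend [17, 18, 23, 27]
    N17 x:[39,122/3] y:[38,40] z:[40,81/2] -> hit [40,40] leaf, test {P8@t=40}
    N18 x:[112/3,118/3] y:[32,37] z:[91/2,93/2] -> miss, prune
    N23 x:[109/3,119/3] y:[28,34] z:[36,75/2] -> miss, prune
    N27 x:[125/3,44] y:[23,35] z:[77/2,42] -> miss, prune

order=[0, 2, 7, 9, 24, 4, 12, 8, 11, 14, 25, 15, 17, 18, 23, 27]  |boxes|=16  |leaves|=1  hit=P8

== RESULT ==
16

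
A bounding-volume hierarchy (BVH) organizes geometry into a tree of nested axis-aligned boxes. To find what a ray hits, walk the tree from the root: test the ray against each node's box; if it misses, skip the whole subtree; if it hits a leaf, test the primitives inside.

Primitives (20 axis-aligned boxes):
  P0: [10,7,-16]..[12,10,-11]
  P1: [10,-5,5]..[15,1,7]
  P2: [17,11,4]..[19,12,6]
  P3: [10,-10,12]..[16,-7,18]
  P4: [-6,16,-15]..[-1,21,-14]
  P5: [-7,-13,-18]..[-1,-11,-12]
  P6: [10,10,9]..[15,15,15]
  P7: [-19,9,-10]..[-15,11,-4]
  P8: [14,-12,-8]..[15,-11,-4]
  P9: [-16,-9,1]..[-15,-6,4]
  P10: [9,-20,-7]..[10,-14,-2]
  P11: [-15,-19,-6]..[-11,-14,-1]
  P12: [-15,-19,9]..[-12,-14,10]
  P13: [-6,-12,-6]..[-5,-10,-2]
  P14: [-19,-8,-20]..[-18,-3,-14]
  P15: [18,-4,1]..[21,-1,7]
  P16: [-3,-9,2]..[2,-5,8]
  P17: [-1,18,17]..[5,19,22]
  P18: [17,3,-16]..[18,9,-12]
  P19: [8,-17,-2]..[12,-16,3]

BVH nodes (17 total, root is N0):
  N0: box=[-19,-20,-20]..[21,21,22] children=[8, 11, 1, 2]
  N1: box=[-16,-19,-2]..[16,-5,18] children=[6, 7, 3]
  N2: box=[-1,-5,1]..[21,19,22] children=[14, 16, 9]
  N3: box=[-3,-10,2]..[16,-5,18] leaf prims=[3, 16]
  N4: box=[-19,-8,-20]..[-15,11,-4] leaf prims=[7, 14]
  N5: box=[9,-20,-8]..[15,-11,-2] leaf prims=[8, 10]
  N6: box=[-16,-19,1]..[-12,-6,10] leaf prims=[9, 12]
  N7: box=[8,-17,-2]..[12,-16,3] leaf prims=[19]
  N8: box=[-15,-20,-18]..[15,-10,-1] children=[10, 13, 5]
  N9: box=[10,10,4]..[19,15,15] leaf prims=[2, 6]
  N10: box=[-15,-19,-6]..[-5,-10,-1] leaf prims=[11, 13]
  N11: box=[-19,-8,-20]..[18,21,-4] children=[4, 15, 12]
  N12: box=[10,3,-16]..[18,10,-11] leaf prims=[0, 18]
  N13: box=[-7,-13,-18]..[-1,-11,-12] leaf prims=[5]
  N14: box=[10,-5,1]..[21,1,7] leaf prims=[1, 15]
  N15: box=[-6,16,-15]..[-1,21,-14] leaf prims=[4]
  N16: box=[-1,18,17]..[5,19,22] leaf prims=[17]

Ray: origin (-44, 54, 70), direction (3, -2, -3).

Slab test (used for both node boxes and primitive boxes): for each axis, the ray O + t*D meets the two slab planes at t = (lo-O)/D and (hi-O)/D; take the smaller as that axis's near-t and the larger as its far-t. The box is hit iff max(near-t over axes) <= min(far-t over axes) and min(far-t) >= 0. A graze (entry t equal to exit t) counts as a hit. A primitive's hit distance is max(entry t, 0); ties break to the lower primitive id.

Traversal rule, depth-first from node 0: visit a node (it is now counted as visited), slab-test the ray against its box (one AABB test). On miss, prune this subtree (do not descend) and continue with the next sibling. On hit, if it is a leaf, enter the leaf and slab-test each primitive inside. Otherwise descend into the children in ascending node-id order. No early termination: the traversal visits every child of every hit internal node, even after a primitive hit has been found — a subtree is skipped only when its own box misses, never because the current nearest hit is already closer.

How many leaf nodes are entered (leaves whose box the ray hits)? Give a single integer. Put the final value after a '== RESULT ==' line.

Walk:
N0 x:[25/3,65/3] y:[33/2,37] z:[16,30] -> hit [33/2,65/3], descend [1, 2, 8, 11]
  N1 x:[28/3,20] y:[59/2,73/2] z:[52/3,24] -> miss, prune
  N2 x:[43/3,65/3] y:[35/2,59/2] z:[16,23] -> hit [35/2,65/3], descend [9, 14, 16]
    N9 x:[18,21] y:[39/2,22] z:[55/3,22] -> hit [39/2,21] leaf, test {P2(miss), P6@t=39/2}
    N14 x:[18,65/3] y:[53/2,59/2] z:[21,23] -> miss, prune
    N16 x:[43/3,49/3] y:[35/2,18] z:[16,53/3] -> miss, prune
  N8 x:[29/3,59/3] y:[32,37] z:[71/3,88/3] -> miss, prune
  N11 x:[25/3,62/3] y:[33/2,31] z:[74/3,30] -> miss, prune

8 AABB tests over nodes [0, 1, 2, 9, 14, 16, 8, 11]; 1 leaf entered; closest P6.

== RESULT ==
1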